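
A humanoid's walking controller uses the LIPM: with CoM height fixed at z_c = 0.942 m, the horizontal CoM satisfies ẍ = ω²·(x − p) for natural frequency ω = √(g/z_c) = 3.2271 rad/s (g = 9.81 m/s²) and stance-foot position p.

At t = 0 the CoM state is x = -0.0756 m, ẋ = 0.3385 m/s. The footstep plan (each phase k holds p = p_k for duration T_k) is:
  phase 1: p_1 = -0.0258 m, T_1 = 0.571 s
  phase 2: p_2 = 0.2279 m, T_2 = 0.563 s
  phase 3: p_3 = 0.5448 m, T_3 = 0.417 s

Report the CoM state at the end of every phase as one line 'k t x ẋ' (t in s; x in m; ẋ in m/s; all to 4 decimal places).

1 0.5710 0.1359 0.6008
2 1.1340 0.4948 1.0074
3 1.5510 1.0012 1.7771

phase 1: p=-0.0258, T=0.571, ωT=1.842674, cosh=3.235896, sinh=3.077503; start (x,ẋ)=(-0.075600, 0.338500) → end (x,ẋ)=(0.135861, 0.600767)
phase 2: p=0.2279, T=0.563, ωT=1.816857, cosh=3.157514, sinh=2.994978; start (x,ẋ)=(0.135861, 0.600767) → end (x,ẋ)=(0.494839, 1.007360)
phase 3: p=0.5448, T=0.417, ωT=1.345701, cosh=2.050617, sinh=1.790260; start (x,ẋ)=(0.494839, 1.007360) → end (x,ẋ)=(1.001190, 1.777066)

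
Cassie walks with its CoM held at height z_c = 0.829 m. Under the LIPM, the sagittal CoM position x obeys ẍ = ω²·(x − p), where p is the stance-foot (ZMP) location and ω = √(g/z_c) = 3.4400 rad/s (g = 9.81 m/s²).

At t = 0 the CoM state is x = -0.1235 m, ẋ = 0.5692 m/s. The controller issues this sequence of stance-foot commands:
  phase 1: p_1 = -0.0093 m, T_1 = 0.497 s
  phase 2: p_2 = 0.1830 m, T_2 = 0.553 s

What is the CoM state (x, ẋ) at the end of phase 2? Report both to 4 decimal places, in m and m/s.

phase 1: p=-0.0093, T=0.497, ωT=1.709680, cosh=2.854058, sinh=2.673134; start (x,ẋ)=(-0.123500, 0.569200) → end (x,ẋ)=(0.107077, 0.574394)
phase 2: p=0.1830, T=0.553, ωT=1.902320, cosh=3.425323, sinh=3.276101; start (x,ẋ)=(0.107077, 0.574394) → end (x,ẋ)=(0.469967, 1.111851)

x = 0.4700, ẋ = 1.1119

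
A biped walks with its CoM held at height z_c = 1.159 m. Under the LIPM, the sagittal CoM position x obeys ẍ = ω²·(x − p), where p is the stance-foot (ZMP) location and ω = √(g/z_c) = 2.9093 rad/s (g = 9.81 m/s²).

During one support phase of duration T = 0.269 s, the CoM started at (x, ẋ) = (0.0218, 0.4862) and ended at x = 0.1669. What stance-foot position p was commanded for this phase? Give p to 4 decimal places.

ωT = 2.9093·0.269 = 0.782602; cosh(ωT) = 1.322185, sinh(ωT) = 0.864970
x(T) = p + (x₀−p)·cosh(ωT) + (ẋ₀/ω)·sinh(ωT) ⇒ p·(1 − cosh) = x(T) − x₀·cosh − (ẋ₀/ω)·sinh
numerator   = 0.1669 − (0.0218)·1.322185 − (0.4862/2.9093)·0.864970 = -0.006477
denominator = 1 − 1.322185 = -0.322185
p = -0.006477 / -0.322185 = 0.0201

p = 0.0201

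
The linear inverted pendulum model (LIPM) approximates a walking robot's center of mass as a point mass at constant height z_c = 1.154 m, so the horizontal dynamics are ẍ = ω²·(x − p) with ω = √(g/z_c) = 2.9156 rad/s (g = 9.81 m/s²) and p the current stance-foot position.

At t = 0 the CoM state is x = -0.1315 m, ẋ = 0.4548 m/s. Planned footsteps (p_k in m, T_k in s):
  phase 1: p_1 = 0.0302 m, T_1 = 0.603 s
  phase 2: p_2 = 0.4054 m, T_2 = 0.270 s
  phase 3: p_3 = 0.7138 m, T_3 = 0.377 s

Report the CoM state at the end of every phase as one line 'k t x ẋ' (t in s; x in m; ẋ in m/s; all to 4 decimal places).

phase 1: p=0.0302, T=0.603, ωT=1.758107, cosh=2.986907, sinh=2.814536; start (x,ẋ)=(-0.131500, 0.454800) → end (x,ẋ)=(-0.013748, 0.031525)
phase 2: p=0.4054, T=0.270, ωT=0.787212, cosh=1.326187, sinh=0.871075; start (x,ẋ)=(-0.013748, 0.031525) → end (x,ẋ)=(-0.141050, -1.022704)
phase 3: p=0.7138, T=0.377, ωT=1.099181, cosh=1.667425, sinh=1.334282; start (x,ẋ)=(-0.141050, -1.022704) → end (x,ẋ)=(-1.179623, -5.030845)

1 0.6030 -0.0137 0.0315
2 0.8730 -0.1410 -1.0227
3 1.2500 -1.1796 -5.0308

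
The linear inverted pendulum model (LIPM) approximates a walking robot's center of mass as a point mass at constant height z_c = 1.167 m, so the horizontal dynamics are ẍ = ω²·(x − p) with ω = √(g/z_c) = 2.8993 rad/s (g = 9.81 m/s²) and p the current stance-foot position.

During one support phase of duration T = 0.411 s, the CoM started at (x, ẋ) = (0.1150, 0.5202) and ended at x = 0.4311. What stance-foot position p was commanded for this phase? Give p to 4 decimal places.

p = 0.0549

ωT = 2.8993·0.411 = 1.191612; cosh(ωT) = 1.798058, sinh(ωT) = 1.494327
x(T) = p + (x₀−p)·cosh(ωT) + (ẋ₀/ω)·sinh(ωT) ⇒ p·(1 − cosh) = x(T) − x₀·cosh − (ẋ₀/ω)·sinh
numerator   = 0.4311 − (0.1150)·1.798058 − (0.5202/2.8993)·1.494327 = -0.043793
denominator = 1 − 1.798058 = -0.798058
p = -0.043793 / -0.798058 = 0.0549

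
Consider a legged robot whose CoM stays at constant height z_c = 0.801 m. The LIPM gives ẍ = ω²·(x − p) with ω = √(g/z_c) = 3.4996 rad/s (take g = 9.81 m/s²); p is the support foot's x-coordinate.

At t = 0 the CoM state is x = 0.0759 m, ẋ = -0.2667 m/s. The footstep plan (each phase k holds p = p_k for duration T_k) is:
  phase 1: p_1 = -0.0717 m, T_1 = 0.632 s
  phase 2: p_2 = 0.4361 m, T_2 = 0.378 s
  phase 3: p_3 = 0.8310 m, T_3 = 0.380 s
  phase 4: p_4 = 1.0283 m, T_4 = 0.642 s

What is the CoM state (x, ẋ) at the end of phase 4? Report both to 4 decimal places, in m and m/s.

phase 1: p=-0.0717, T=0.632, ωT=2.211747, cosh=4.620583, sinh=4.511074; start (x,ẋ)=(0.075900, -0.266700) → end (x,ẋ)=(0.266515, 1.097845)
phase 2: p=0.4361, T=0.378, ωT=1.322849, cosh=2.010238, sinh=1.743863; start (x,ẋ)=(0.266515, 1.097845) → end (x,ẋ)=(0.642254, 1.171982)
phase 3: p=0.8310, T=0.380, ωT=1.329848, cosh=2.022493, sinh=1.757976; start (x,ẋ)=(0.642254, 1.171982) → end (x,ẋ)=(1.037991, 1.209119)
phase 4: p=1.0283, T=0.642, ωT=2.246743, cosh=4.781315, sinh=4.675572; start (x,ẋ)=(1.037991, 1.209119) → end (x,ẋ)=(2.690054, 5.939745)

x = 2.6901, ẋ = 5.9397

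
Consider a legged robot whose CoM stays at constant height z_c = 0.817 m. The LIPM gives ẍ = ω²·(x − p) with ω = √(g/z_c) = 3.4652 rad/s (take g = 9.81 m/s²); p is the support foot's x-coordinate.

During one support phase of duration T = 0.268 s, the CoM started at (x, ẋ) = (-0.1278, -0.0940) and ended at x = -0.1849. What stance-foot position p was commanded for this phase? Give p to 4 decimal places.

p = -0.0671

ωT = 3.4652·0.268 = 0.928674; cosh(ωT) = 1.463114, sinh(ωT) = 1.068036
x(T) = p + (x₀−p)·cosh(ωT) + (ẋ₀/ω)·sinh(ωT) ⇒ p·(1 − cosh) = x(T) − x₀·cosh − (ẋ₀/ω)·sinh
numerator   = -0.1849 − (-0.1278)·1.463114 − (-0.0940/3.4652)·1.068036 = 0.031058
denominator = 1 − 1.463114 = -0.463114
p = 0.031058 / -0.463114 = -0.0671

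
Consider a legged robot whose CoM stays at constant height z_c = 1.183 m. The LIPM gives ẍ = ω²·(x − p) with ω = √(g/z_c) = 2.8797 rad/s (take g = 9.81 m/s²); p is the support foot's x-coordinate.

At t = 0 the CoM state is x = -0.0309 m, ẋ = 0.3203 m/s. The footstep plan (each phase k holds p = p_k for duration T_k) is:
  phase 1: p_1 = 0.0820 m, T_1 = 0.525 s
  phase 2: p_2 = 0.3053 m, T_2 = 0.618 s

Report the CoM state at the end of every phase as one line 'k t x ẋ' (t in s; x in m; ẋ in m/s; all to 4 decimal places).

phase 1: p=0.0820, T=0.525, ωT=1.511843, cosh=2.377791, sinh=2.157288; start (x,ẋ)=(-0.030900, 0.320300) → end (x,ẋ)=(0.053496, 0.060233)
phase 2: p=0.3053, T=0.618, ωT=1.779655, cosh=3.048253, sinh=2.879556; start (x,ẋ)=(0.053496, 0.060233) → end (x,ẋ)=(-0.402033, -1.904420)

1 0.5250 0.0535 0.0602
2 1.1430 -0.4020 -1.9044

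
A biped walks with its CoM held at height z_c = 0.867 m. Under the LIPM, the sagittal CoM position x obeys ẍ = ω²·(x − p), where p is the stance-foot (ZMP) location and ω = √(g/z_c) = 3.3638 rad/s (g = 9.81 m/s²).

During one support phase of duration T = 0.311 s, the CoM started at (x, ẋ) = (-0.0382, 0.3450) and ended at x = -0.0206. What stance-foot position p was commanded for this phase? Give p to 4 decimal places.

ωT = 3.3638·0.311 = 1.046142; cosh(ωT) = 1.598969, sinh(ωT) = 1.247678
x(T) = p + (x₀−p)·cosh(ωT) + (ẋ₀/ω)·sinh(ωT) ⇒ p·(1 − cosh) = x(T) − x₀·cosh − (ẋ₀/ω)·sinh
numerator   = -0.0206 − (-0.0382)·1.598969 − (0.3450/3.3638)·1.247678 = -0.087484
denominator = 1 − 1.598969 = -0.598969
p = -0.087484 / -0.598969 = 0.1461

p = 0.1461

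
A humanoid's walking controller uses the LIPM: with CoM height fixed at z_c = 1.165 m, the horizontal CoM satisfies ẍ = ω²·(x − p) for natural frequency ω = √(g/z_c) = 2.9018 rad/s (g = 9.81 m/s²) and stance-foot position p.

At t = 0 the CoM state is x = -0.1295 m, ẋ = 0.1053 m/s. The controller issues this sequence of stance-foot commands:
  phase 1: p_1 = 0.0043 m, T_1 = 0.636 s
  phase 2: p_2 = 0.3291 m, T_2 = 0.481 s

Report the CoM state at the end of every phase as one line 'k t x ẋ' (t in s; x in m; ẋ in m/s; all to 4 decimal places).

phase 1: p=0.0043, T=0.636, ωT=1.845545, cosh=3.244744, sinh=3.086805; start (x,ẋ)=(-0.129500, 0.105300) → end (x,ẋ)=(-0.317833, -0.856814)
phase 2: p=0.3291, T=0.481, ωT=1.395766, cosh=2.142855, sinh=1.895211; start (x,ẋ)=(-0.317833, -0.856814) → end (x,ẋ)=(-1.616783, -5.393852)

1 0.6360 -0.3178 -0.8568
2 1.1170 -1.6168 -5.3939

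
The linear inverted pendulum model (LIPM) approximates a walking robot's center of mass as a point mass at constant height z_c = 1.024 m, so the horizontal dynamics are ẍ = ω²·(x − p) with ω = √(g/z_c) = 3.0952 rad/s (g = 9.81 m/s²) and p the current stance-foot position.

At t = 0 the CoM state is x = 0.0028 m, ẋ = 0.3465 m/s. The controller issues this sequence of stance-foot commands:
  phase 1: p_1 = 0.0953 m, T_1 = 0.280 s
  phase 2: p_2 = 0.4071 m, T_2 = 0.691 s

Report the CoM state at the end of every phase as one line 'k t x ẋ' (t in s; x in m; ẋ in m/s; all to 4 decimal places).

1 0.2800 0.0755 0.2046
2 0.9710 -0.7434 -3.4160

phase 1: p=0.0953, T=0.280, ωT=0.866656, cosh=1.399649, sinh=0.979294; start (x,ẋ)=(0.002800, 0.346500) → end (x,ẋ)=(0.075462, 0.204601)
phase 2: p=0.4071, T=0.691, ωT=2.138783, cosh=4.303450, sinh=4.185652; start (x,ẋ)=(0.075462, 0.204601) → end (x,ẋ)=(-0.743405, -3.416024)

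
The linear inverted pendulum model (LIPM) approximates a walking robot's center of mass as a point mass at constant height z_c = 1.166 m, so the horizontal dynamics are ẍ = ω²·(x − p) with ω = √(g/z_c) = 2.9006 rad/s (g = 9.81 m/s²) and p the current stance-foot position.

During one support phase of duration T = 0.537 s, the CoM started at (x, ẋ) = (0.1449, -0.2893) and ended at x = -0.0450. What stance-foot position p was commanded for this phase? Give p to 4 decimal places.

ωT = 2.9006·0.537 = 1.557622; cosh(ωT) = 2.479078, sinh(ωT) = 2.268441
x(T) = p + (x₀−p)·cosh(ωT) + (ẋ₀/ω)·sinh(ωT) ⇒ p·(1 − cosh) = x(T) − x₀·cosh − (ẋ₀/ω)·sinh
numerator   = -0.0450 − (0.1449)·2.479078 − (-0.2893/2.9006)·2.268441 = -0.177969
denominator = 1 − 2.479078 = -1.479078
p = -0.177969 / -1.479078 = 0.1203

p = 0.1203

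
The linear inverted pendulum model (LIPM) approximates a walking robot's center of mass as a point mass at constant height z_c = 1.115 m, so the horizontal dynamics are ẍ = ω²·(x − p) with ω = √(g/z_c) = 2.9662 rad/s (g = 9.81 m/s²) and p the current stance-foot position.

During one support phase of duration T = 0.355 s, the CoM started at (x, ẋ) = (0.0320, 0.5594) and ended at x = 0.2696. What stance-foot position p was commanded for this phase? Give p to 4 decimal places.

ωT = 2.9662·0.355 = 1.053001; cosh(ωT) = 1.607564, sinh(ωT) = 1.258675
x(T) = p + (x₀−p)·cosh(ωT) + (ẋ₀/ω)·sinh(ωT) ⇒ p·(1 − cosh) = x(T) − x₀·cosh − (ẋ₀/ω)·sinh
numerator   = 0.2696 − (0.0320)·1.607564 − (0.5594/2.9662)·1.258675 = -0.019217
denominator = 1 − 1.607564 = -0.607564
p = -0.019217 / -0.607564 = 0.0316

p = 0.0316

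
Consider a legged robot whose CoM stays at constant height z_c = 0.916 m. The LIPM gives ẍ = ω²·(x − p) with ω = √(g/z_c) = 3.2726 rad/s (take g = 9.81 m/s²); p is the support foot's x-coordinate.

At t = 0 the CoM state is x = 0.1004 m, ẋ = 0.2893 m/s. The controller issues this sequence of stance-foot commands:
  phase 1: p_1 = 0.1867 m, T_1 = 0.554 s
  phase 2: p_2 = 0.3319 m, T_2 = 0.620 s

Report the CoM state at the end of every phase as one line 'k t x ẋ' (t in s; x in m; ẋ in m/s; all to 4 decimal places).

1 0.5540 0.1789 0.0677
2 1.1740 -0.1828 -1.6096

phase 1: p=0.1867, T=0.554, ωT=1.813020, cosh=3.146046, sinh=2.982885; start (x,ẋ)=(0.100400, 0.289300) → end (x,ẋ)=(0.178885, 0.067709)
phase 2: p=0.3319, T=0.620, ωT=2.029012, cosh=3.869016, sinh=3.737551; start (x,ẋ)=(0.178885, 0.067709) → end (x,ẋ)=(-0.182788, -1.609636)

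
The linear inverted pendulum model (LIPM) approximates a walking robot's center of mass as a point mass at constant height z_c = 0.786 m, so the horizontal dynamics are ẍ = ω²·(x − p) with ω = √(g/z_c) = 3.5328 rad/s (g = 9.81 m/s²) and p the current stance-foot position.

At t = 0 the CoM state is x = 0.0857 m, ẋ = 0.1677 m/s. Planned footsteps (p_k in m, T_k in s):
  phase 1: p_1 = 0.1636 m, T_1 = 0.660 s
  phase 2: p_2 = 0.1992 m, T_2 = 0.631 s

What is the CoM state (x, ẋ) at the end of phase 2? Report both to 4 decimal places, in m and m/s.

x = -1.4243, ẋ = -5.7175

phase 1: p=0.1636, T=0.660, ωT=2.331648, cosh=5.196015, sinh=5.098879; start (x,ẋ)=(0.085700, 0.167700) → end (x,ẋ)=(0.000871, -0.531866)
phase 2: p=0.1992, T=0.631, ωT=2.229197, cosh=4.700007, sinh=4.592392; start (x,ẋ)=(0.000871, -0.531866) → end (x,ẋ)=(-1.424335, -5.717459)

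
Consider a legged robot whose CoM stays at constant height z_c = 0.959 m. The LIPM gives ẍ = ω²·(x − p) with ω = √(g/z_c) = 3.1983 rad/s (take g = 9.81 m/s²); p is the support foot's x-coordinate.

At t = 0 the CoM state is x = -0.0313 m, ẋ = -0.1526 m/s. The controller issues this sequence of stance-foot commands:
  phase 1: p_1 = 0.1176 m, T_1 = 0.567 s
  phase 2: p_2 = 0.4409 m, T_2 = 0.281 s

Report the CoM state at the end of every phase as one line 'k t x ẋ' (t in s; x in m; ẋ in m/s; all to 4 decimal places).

1 0.5670 -0.4934 -1.9014
2 0.8480 -1.5060 -5.7844

phase 1: p=0.1176, T=0.567, ωT=1.813436, cosh=3.147286, sinh=2.984193; start (x,ẋ)=(-0.031300, -0.152600) → end (x,ẋ)=(-0.493415, -1.901429)
phase 2: p=0.4409, T=0.281, ωT=0.898722, cosh=1.431776, sinh=1.024687; start (x,ẋ)=(-0.493415, -1.901429) → end (x,ẋ)=(-1.506019, -5.784410)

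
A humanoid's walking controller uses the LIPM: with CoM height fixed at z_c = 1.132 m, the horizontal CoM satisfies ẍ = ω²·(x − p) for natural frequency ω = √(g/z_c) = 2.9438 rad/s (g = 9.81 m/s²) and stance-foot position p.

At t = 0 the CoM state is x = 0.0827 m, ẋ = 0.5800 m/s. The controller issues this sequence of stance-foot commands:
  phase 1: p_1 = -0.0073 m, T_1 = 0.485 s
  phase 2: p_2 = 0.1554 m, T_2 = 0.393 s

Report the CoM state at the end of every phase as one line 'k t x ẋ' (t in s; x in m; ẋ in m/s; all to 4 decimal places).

1 0.4850 0.5782 1.7992
2 0.8780 1.7699 4.9271

phase 1: p=-0.0073, T=0.485, ωT=1.427743, cosh=2.204564, sinh=1.964714; start (x,ẋ)=(0.082700, 0.580000) → end (x,ẋ)=(0.578207, 1.799183)
phase 2: p=0.1554, T=0.393, ωT=1.156913, cosh=1.747279, sinh=1.432824; start (x,ẋ)=(0.578207, 1.799183) → end (x,ẋ)=(1.769871, 4.927051)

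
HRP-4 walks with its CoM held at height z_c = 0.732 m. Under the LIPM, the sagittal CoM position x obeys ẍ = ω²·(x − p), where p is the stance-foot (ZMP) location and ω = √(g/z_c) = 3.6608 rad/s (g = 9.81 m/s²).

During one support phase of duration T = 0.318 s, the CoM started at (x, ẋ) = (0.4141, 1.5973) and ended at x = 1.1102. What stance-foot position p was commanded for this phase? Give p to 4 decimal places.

p = 0.3278

ωT = 3.6608·0.318 = 1.164134; cosh(ωT) = 1.757671, sinh(ωT) = 1.445478
x(T) = p + (x₀−p)·cosh(ωT) + (ẋ₀/ω)·sinh(ωT) ⇒ p·(1 − cosh) = x(T) − x₀·cosh − (ẋ₀/ω)·sinh
numerator   = 1.1102 − (0.4141)·1.757671 − (1.5973/3.6608)·1.445478 = -0.248350
denominator = 1 − 1.757671 = -0.757671
p = -0.248350 / -0.757671 = 0.3278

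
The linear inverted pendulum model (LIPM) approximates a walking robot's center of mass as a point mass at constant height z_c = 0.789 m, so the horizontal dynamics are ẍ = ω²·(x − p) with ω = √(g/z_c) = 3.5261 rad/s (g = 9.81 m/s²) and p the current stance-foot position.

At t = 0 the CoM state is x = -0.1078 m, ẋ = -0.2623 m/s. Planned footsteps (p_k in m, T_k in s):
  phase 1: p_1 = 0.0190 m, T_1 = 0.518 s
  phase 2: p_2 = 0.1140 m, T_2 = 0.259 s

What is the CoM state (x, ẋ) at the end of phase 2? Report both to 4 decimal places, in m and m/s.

phase 1: p=0.0190, T=0.518, ωT=1.826520, cosh=3.186601, sinh=3.025628; start (x,ẋ)=(-0.107800, -0.262300) → end (x,ẋ)=(-0.610132, -2.188632)
phase 2: p=0.1140, T=0.259, ωT=0.913260, cosh=1.446824, sinh=1.045610; start (x,ẋ)=(-0.610132, -2.188632) → end (x,ẋ)=(-1.582696, -5.836387)

x = -1.5827, ẋ = -5.8364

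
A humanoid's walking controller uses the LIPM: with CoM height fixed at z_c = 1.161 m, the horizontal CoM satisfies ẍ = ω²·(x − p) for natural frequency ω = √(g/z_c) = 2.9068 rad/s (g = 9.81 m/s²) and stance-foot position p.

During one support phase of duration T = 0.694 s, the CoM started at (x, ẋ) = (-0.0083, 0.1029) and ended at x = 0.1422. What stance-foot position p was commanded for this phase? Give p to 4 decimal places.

p = -0.0153

ωT = 2.9068·0.694 = 2.017319; cosh(ωT) = 3.825577, sinh(ωT) = 3.692566
x(T) = p + (x₀−p)·cosh(ωT) + (ẋ₀/ω)·sinh(ωT) ⇒ p·(1 − cosh) = x(T) − x₀·cosh − (ẋ₀/ω)·sinh
numerator   = 0.1422 − (-0.0083)·3.825577 − (0.1029/2.9068)·3.692566 = 0.043236
denominator = 1 − 3.825577 = -2.825577
p = 0.043236 / -2.825577 = -0.0153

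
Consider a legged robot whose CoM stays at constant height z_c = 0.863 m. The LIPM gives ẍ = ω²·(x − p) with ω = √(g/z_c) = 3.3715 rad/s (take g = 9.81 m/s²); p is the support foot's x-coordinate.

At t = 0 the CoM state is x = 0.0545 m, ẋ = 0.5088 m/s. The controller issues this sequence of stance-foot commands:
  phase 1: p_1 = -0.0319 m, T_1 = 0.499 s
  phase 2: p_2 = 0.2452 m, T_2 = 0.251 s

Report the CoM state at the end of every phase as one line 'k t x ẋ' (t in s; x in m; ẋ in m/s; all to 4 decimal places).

1 0.4990 0.6003 2.1718
2 0.7500 1.3477 4.1354

phase 1: p=-0.0319, T=0.499, ωT=1.682378, cosh=2.782132, sinh=2.596201; start (x,ẋ)=(0.054500, 0.508800) → end (x,ẋ)=(0.600274, 2.171816)
phase 2: p=0.2452, T=0.251, ωT=0.846247, cosh=1.379952, sinh=0.950930; start (x,ẋ)=(0.600274, 2.171816) → end (x,ẋ)=(1.347745, 4.135390)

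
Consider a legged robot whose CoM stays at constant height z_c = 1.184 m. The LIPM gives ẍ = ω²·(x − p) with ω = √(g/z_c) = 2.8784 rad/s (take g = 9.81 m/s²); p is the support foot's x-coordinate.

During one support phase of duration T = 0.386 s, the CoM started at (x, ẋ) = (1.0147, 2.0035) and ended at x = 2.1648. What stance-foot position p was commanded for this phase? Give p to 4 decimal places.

p = 0.7110

ωT = 2.8784·0.386 = 1.111062; cosh(ωT) = 1.683396, sinh(ωT) = 1.354187
x(T) = p + (x₀−p)·cosh(ωT) + (ẋ₀/ω)·sinh(ωT) ⇒ p·(1 − cosh) = x(T) − x₀·cosh − (ẋ₀/ω)·sinh
numerator   = 2.1648 − (1.0147)·1.683396 − (2.0035/2.8784)·1.354187 = -0.485920
denominator = 1 − 1.683396 = -0.683396
p = -0.485920 / -0.683396 = 0.7110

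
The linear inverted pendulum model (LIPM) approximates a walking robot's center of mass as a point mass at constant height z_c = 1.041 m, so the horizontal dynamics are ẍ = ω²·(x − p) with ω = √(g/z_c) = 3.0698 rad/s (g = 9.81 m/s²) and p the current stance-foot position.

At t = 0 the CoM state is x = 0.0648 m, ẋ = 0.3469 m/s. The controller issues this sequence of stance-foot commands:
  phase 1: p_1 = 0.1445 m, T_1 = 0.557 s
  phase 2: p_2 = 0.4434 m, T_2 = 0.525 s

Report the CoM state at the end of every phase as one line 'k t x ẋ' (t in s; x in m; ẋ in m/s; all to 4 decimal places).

phase 1: p=0.1445, T=0.557, ωT=1.709879, cosh=2.854589, sinh=2.673701; start (x,ẋ)=(0.064800, 0.346900) → end (x,ẋ)=(0.219128, 0.336101)
phase 2: p=0.4434, T=0.525, ωT=1.611645, cosh=2.605303, sinh=2.405744; start (x,ẋ)=(0.219128, 0.336101) → end (x,ẋ)=(0.122501, -0.780635)

1 0.5570 0.2191 0.3361
2 1.0820 0.1225 -0.7806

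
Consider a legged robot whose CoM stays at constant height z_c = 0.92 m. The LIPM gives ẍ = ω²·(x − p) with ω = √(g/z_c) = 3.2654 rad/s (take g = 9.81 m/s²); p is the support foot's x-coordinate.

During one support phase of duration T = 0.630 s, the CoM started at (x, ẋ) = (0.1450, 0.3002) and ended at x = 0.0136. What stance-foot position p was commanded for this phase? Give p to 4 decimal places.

ωT = 3.2654·0.630 = 2.057202; cosh(ωT) = 3.975929, sinh(ωT) = 3.848118
x(T) = p + (x₀−p)·cosh(ωT) + (ẋ₀/ω)·sinh(ωT) ⇒ p·(1 − cosh) = x(T) − x₀·cosh − (ẋ₀/ω)·sinh
numerator   = 0.0136 − (0.1450)·3.975929 − (0.3002/3.2654)·3.848118 = -0.916681
denominator = 1 − 3.975929 = -2.975929
p = -0.916681 / -2.975929 = 0.3080

p = 0.3080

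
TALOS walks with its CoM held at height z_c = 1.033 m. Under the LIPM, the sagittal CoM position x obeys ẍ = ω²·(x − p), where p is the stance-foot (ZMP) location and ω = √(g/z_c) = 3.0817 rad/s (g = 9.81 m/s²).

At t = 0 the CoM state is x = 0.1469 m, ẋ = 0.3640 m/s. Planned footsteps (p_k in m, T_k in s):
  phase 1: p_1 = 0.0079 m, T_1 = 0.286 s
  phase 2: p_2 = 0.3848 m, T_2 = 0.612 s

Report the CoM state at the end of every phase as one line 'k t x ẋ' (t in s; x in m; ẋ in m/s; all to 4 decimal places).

phase 1: p=0.0079, T=0.286, ωT=0.881366, cosh=1.414206, sinh=0.999990; start (x,ẋ)=(0.146900, 0.364000) → end (x,ẋ)=(0.322590, 0.943123)
phase 2: p=0.3848, T=0.612, ωT=1.886000, cosh=3.372312, sinh=3.220635; start (x,ẋ)=(0.322590, 0.943123) → end (x,ẋ)=(1.160651, 2.563069)

1 0.2860 0.3226 0.9431
2 0.8980 1.1607 2.5631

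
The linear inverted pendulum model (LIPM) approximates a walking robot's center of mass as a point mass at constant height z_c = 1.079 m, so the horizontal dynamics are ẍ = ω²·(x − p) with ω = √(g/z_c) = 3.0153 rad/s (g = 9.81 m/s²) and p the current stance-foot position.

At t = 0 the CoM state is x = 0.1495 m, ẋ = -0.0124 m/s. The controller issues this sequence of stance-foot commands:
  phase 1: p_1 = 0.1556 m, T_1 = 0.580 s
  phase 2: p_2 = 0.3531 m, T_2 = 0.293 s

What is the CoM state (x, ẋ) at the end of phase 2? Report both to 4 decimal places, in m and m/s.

x = 0.0023, ẋ = -0.8112

phase 1: p=0.1556, T=0.580, ωT=1.748874, cosh=2.961048, sinh=2.787078; start (x,ẋ)=(0.149500, -0.012400) → end (x,ẋ)=(0.126076, -0.087981)
phase 2: p=0.3531, T=0.293, ωT=0.883483, cosh=1.416326, sinh=1.002985; start (x,ẋ)=(0.126076, -0.087981) → end (x,ẋ)=(0.002295, -0.811198)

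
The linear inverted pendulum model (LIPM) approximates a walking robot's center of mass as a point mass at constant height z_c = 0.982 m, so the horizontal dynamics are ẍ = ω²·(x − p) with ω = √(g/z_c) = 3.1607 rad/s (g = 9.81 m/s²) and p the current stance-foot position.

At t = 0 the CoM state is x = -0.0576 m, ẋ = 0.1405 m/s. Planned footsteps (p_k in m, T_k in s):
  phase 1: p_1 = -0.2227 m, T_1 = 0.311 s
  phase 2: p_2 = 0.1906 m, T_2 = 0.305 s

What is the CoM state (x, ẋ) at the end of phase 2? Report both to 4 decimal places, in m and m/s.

phase 1: p=-0.2227, T=0.311, ωT=0.982978, cosh=1.523299, sinh=1.149103; start (x,ẋ)=(-0.057600, 0.140500) → end (x,ẋ)=(0.079877, 0.813662)
phase 2: p=0.1906, T=0.305, ωT=0.964013, cosh=1.501779, sinh=1.120420; start (x,ẋ)=(0.079877, 0.813662) → end (x,ẋ)=(0.312749, 0.829835)

x = 0.3127, ẋ = 0.8298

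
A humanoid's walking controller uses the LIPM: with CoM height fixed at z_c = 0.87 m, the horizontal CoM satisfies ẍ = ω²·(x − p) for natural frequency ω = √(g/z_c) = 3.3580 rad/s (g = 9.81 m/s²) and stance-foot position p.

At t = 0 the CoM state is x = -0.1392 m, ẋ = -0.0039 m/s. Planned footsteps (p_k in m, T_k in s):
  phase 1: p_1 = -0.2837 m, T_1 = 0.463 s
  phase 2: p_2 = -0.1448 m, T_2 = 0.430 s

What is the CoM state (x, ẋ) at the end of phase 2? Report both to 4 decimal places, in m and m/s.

phase 1: p=-0.2837, T=0.463, ωT=1.554754, cosh=2.472582, sinh=2.261340; start (x,ẋ)=(-0.139200, -0.003900) → end (x,ẋ)=(0.070962, 1.087629)
phase 2: p=-0.1448, T=0.430, ωT=1.443940, cosh=2.236677, sinh=2.000681; start (x,ẋ)=(0.070962, 1.087629) → end (x,ẋ)=(0.985794, 3.882225)

x = 0.9858, ẋ = 3.8822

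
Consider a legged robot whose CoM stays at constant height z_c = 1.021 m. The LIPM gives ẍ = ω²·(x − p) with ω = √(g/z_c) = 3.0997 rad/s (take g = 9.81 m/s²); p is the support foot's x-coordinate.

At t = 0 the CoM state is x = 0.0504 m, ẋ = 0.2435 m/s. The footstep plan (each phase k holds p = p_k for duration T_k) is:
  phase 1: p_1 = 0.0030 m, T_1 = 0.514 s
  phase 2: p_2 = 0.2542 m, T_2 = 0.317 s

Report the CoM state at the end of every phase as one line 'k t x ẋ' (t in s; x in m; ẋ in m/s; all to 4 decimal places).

phase 1: p=0.0030, T=0.514, ωT=1.593246, cosh=2.561478, sinh=2.358213; start (x,ẋ)=(0.050400, 0.243500) → end (x,ẋ)=(0.309666, 0.970202)
phase 2: p=0.2542, T=0.317, ωT=0.982605, cosh=1.522870, sinh=1.148536; start (x,ẋ)=(0.309666, 0.970202) → end (x,ẋ)=(0.698157, 1.674957)

1 0.5140 0.3097 0.9702
2 0.8310 0.6982 1.6750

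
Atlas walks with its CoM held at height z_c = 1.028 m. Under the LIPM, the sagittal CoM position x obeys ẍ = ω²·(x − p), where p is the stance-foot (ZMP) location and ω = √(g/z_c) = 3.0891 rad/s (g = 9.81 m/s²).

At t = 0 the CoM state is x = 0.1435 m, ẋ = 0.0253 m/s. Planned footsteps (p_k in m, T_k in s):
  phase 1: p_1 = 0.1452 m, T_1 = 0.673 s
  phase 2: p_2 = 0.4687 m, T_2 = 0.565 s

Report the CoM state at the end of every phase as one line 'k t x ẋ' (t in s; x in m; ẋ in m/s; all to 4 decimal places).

phase 1: p=0.1452, T=0.673, ωT=2.078964, cosh=4.060621, sinh=3.935562; start (x,ẋ)=(0.143500, 0.025300) → end (x,ẋ)=(0.170530, 0.082066)
phase 2: p=0.4687, T=0.565, ωT=1.745341, cosh=2.951221, sinh=2.776636; start (x,ẋ)=(0.170530, 0.082066) → end (x,ẋ)=(-0.337502, -2.315304)

1 0.6730 0.1705 0.0821
2 1.2380 -0.3375 -2.3153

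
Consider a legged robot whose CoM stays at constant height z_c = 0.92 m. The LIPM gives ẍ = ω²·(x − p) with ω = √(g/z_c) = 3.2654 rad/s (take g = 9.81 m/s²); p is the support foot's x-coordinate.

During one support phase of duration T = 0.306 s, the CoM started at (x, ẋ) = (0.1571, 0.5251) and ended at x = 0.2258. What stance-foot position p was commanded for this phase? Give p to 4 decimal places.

p = 0.3786

ωT = 3.2654·0.306 = 0.999212; cosh(ωT) = 1.542156, sinh(ωT) = 1.173986
x(T) = p + (x₀−p)·cosh(ωT) + (ẋ₀/ω)·sinh(ωT) ⇒ p·(1 − cosh) = x(T) − x₀·cosh − (ẋ₀/ω)·sinh
numerator   = 0.2258 − (0.1571)·1.542156 − (0.5251/3.2654)·1.173986 = -0.205258
denominator = 1 − 1.542156 = -0.542156
p = -0.205258 / -0.542156 = 0.3786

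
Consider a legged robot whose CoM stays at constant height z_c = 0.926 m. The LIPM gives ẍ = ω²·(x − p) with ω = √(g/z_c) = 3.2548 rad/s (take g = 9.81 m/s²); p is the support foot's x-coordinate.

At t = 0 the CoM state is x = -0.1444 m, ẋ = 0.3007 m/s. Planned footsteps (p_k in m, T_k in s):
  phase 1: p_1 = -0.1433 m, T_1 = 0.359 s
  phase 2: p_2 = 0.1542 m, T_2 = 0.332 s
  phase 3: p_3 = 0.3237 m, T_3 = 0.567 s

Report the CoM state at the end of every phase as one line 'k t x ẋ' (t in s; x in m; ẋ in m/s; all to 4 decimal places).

1 0.3590 -0.0110 0.5252
2 0.6910 0.0932 0.1620
3 1.2580 -0.2707 -1.7904

phase 1: p=-0.1433, T=0.359, ωT=1.168473, cosh=1.763959, sinh=1.453118; start (x,ẋ)=(-0.144400, 0.300700) → end (x,ẋ)=(-0.010992, 0.525220)
phase 2: p=0.1542, T=0.332, ωT=1.080594, cosh=1.642911, sinh=1.303517; start (x,ẋ)=(-0.010992, 0.525220) → end (x,ẋ)=(0.093150, 0.162033)
phase 3: p=0.3237, T=0.567, ωT=1.845472, cosh=3.244518, sinh=3.086567; start (x,ẋ)=(0.093150, 0.162033) → end (x,ẋ)=(-0.270664, -1.790419)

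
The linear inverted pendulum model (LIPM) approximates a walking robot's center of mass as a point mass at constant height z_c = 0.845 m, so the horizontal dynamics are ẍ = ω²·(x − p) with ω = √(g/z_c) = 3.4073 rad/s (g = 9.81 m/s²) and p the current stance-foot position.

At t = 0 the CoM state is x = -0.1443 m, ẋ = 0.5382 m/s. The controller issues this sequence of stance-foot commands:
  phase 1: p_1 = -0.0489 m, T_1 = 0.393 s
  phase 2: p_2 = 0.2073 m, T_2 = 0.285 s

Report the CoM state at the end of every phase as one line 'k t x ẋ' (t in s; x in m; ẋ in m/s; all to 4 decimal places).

phase 1: p=-0.0489, T=0.393, ωT=1.339069, cosh=2.038789, sinh=1.776700; start (x,ẋ)=(-0.144300, 0.538200) → end (x,ẋ)=(0.037238, 0.519749)
phase 2: p=0.2073, T=0.285, ωT=0.971081, cosh=1.509735, sinh=1.131061; start (x,ẋ)=(0.037238, 0.519749) → end (x,ẋ)=(0.123083, 0.129287)

1 0.3930 0.0372 0.5197
2 0.6780 0.1231 0.1293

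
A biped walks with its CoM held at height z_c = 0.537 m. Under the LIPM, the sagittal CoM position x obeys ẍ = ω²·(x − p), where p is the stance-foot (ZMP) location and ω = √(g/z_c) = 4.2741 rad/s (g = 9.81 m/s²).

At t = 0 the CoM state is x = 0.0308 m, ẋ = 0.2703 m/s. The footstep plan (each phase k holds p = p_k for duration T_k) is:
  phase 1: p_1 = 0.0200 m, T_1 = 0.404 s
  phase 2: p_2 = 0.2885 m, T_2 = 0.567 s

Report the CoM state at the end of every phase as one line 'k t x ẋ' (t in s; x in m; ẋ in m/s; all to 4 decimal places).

phase 1: p=0.0200, T=0.404, ωT=1.726736, cosh=2.900070, sinh=2.722206; start (x,ẋ)=(0.030800, 0.270300) → end (x,ẋ)=(0.223477, 0.909547)
phase 2: p=0.2885, T=0.567, ωT=2.423415, cosh=5.686472, sinh=5.597854; start (x,ẋ)=(0.223477, 0.909547) → end (x,ẋ)=(1.109994, 3.616380)

1 0.4040 0.2235 0.9095
2 0.9710 1.1100 3.6164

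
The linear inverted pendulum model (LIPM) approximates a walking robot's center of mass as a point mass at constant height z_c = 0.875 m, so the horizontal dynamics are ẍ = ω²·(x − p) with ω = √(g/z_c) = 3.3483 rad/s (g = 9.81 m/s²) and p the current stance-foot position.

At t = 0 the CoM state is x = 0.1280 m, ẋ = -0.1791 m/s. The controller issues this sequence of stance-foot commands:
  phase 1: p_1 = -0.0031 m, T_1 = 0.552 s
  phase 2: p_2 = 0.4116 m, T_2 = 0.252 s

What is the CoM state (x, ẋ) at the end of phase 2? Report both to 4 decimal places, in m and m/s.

phase 1: p=-0.0031, T=0.552, ωT=1.848262, cosh=3.253142, sinh=3.095631; start (x,ẋ)=(0.128000, -0.179100) → end (x,ẋ)=(0.257802, 0.776227)
phase 2: p=0.4116, T=0.252, ωT=0.843772, cosh=1.377603, sinh=0.947517; start (x,ẋ)=(0.257802, 0.776227) → end (x,ẋ)=(0.419388, 0.581398)

x = 0.4194, ẋ = 0.5814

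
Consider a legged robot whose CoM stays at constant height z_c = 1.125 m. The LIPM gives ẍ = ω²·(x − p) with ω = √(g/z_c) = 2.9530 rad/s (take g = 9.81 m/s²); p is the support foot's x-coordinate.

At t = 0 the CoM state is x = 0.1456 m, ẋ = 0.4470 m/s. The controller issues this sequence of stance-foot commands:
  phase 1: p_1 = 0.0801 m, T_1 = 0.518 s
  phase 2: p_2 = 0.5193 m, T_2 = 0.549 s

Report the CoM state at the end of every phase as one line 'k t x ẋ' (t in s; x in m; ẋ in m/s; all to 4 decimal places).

phase 1: p=0.0801, T=0.518, ωT=1.529654, cosh=2.416595, sinh=2.199984; start (x,ẋ)=(0.145600, 0.447000) → end (x,ẋ)=(0.571402, 1.505742)
phase 2: p=0.5193, T=0.549, ωT=1.621197, cosh=2.628402, sinh=2.430740; start (x,ẋ)=(0.571402, 1.505742) → end (x,ẋ)=(1.895685, 4.331682)

1 0.5180 0.5714 1.5057
2 1.0670 1.8957 4.3317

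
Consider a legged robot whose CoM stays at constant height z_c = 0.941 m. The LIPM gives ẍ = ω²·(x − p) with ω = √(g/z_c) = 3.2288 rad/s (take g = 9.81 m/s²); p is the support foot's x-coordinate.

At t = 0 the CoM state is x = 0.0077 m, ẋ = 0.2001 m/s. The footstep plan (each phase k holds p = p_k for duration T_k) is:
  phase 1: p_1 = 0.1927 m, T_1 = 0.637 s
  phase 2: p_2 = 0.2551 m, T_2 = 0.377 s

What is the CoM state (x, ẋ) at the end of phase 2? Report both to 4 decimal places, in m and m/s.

phase 1: p=0.1927, T=0.637, ωT=2.056746, cosh=3.974173, sinh=3.846304; start (x,ẋ)=(0.007700, 0.200100) → end (x,ẋ)=(-0.304153, -1.502273)
phase 2: p=0.2551, T=0.377, ωT=1.217258, cosh=1.836976, sinh=1.540935; start (x,ẋ)=(-0.304153, -1.502273) → end (x,ẋ)=(-1.489190, -5.542132)

x = -1.4892, ẋ = -5.5421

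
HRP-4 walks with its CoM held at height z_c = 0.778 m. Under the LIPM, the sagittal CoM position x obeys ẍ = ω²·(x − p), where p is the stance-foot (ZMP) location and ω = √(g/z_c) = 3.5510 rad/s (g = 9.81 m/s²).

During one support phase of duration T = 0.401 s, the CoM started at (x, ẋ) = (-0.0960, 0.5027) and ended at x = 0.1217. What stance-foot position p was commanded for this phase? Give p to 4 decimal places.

p = -0.0465

ωT = 3.5510·0.401 = 1.423951; cosh(ωT) = 2.197130, sinh(ωT) = 1.956369
x(T) = p + (x₀−p)·cosh(ωT) + (ẋ₀/ω)·sinh(ωT) ⇒ p·(1 − cosh) = x(T) − x₀·cosh − (ẋ₀/ω)·sinh
numerator   = 0.1217 − (-0.0960)·2.197130 − (0.5027/3.5510)·1.956369 = 0.055670
denominator = 1 − 2.197130 = -1.197130
p = 0.055670 / -1.197130 = -0.0465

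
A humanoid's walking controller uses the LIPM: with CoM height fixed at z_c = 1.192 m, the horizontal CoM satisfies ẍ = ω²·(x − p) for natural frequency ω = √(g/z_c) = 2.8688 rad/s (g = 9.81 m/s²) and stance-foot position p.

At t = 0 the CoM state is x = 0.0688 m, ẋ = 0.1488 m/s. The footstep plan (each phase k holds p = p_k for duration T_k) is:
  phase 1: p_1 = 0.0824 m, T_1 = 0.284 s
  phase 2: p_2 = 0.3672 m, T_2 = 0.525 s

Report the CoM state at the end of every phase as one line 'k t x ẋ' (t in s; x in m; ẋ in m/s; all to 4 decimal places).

1 0.2840 0.1111 0.1656
2 0.8090 -0.1148 -1.1832

phase 1: p=0.0824, T=0.284, ωT=0.814739, cosh=1.350671, sinh=0.907916; start (x,ẋ)=(0.068800, 0.148800) → end (x,ẋ)=(0.111123, 0.165557)
phase 2: p=0.3672, T=0.525, ωT=1.506120, cosh=2.365485, sinh=2.143716; start (x,ẋ)=(0.111123, 0.165557) → end (x,ẋ)=(-0.114834, -1.183224)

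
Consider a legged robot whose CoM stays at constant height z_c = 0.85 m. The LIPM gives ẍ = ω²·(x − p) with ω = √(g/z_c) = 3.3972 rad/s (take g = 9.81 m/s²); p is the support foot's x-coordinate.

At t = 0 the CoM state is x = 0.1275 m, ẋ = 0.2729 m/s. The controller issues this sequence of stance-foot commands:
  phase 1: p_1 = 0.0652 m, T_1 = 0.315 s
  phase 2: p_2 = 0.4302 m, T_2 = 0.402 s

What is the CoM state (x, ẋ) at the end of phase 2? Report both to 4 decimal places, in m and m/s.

x = 0.4825, ẋ = 0.4995

phase 1: p=0.0652, T=0.315, ωT=1.070118, cosh=1.629346, sinh=1.286378; start (x,ẋ)=(0.127500, 0.272900) → end (x,ẋ)=(0.270044, 0.716905)
phase 2: p=0.4302, T=0.402, ωT=1.365674, cosh=2.086787, sinh=1.831578; start (x,ẋ)=(0.270044, 0.716905) → end (x,ẋ)=(0.482503, 0.499499)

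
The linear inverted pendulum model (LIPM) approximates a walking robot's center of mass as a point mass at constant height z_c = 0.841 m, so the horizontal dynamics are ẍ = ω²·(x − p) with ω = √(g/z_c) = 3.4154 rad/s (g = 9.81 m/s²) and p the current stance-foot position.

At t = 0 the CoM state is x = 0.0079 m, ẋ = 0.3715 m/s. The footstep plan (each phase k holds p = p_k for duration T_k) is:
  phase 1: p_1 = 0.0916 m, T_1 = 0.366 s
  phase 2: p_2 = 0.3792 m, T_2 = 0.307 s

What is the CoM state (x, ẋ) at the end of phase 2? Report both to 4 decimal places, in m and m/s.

phase 1: p=0.0916, T=0.366, ωT=1.250036, cosh=1.888482, sinh=1.601988; start (x,ẋ)=(0.007900, 0.371500) → end (x,ẋ)=(0.107786, 0.243613)
phase 2: p=0.3792, T=0.307, ωT=1.048528, cosh=1.601950, sinh=1.251497; start (x,ẋ)=(0.107786, 0.243613) → end (x,ẋ)=(0.033674, -0.769869)

x = 0.0337, ẋ = -0.7699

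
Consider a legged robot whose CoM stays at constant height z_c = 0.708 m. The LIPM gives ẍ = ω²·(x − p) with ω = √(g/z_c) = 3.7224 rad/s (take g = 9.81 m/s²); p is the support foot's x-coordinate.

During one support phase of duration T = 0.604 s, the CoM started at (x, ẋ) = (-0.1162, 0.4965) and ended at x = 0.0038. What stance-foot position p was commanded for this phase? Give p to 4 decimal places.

ωT = 3.7224·0.604 = 2.248330; cosh(ωT) = 4.788738, sinh(ωT) = 4.683163
x(T) = p + (x₀−p)·cosh(ωT) + (ẋ₀/ω)·sinh(ωT) ⇒ p·(1 − cosh) = x(T) − x₀·cosh − (ẋ₀/ω)·sinh
numerator   = 0.0038 − (-0.1162)·4.788738 − (0.4965/3.7224)·4.683163 = -0.064397
denominator = 1 − 4.788738 = -3.788738
p = -0.064397 / -3.788738 = 0.0170

p = 0.0170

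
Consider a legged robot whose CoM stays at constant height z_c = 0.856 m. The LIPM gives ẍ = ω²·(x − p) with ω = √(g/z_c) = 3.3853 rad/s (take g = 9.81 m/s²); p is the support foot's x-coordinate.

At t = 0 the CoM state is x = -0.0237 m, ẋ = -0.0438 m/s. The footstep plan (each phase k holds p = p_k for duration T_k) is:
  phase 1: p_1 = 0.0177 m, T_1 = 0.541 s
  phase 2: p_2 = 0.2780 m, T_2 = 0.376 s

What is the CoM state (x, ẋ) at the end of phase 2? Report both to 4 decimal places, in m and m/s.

x = -0.8296, ẋ = -3.4984

phase 1: p=0.0177, T=0.541, ωT=1.831447, cosh=3.201549, sinh=3.041367; start (x,ẋ)=(-0.023700, -0.043800) → end (x,ẋ)=(-0.154194, -0.566480)
phase 2: p=0.2780, T=0.376, ωT=1.272873, cosh=1.925561, sinh=1.645535; start (x,ẋ)=(-0.154194, -0.566480) → end (x,ẋ)=(-0.829572, -3.498386)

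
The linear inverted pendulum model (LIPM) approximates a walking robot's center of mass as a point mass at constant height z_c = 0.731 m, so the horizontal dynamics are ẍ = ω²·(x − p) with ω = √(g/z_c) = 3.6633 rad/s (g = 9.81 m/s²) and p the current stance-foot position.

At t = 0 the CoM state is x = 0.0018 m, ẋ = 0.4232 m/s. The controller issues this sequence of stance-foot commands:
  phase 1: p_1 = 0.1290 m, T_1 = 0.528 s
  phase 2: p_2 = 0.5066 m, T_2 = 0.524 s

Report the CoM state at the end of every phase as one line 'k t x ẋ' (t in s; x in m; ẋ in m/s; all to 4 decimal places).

1 0.5280 0.0711 -0.0837
2 1.0520 -1.0863 -5.6135

phase 1: p=0.1290, T=0.528, ωT=1.934222, cosh=3.531599, sinh=3.387063; start (x,ẋ)=(0.001800, 0.423200) → end (x,ẋ)=(0.071068, -0.083703)
phase 2: p=0.5066, T=0.524, ωT=1.919569, cosh=3.482345, sinh=3.335675; start (x,ẋ)=(0.071068, -0.083703) → end (x,ẋ)=(-1.086288, -5.613494)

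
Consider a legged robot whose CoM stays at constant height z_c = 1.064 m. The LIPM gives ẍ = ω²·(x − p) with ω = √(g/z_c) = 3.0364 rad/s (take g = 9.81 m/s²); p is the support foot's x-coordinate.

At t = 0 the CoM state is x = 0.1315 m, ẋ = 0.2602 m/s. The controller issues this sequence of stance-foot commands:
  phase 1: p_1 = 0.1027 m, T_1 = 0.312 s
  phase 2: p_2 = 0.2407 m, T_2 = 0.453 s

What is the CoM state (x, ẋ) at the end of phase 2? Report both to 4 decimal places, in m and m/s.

x = 0.5316, ẋ = 1.0062

phase 1: p=0.1027, T=0.312, ωT=0.947357, cosh=1.483324, sinh=1.095560; start (x,ẋ)=(0.131500, 0.260200) → end (x,ẋ)=(0.239302, 0.481766)
phase 2: p=0.2407, T=0.453, ωT=1.375489, cosh=2.104864, sinh=1.852148; start (x,ẋ)=(0.239302, 0.481766) → end (x,ẋ)=(0.531626, 1.006190)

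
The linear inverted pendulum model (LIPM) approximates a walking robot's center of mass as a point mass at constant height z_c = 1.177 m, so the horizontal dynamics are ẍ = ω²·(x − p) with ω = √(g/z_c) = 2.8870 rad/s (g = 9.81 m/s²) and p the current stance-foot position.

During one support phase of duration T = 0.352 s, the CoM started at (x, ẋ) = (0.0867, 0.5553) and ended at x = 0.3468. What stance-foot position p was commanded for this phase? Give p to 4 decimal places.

p = 0.0348

ωT = 2.8870·0.352 = 1.016224; cosh(ωT) = 1.562351, sinh(ωT) = 1.200392
x(T) = p + (x₀−p)·cosh(ωT) + (ẋ₀/ω)·sinh(ωT) ⇒ p·(1 − cosh) = x(T) − x₀·cosh − (ẋ₀/ω)·sinh
numerator   = 0.3468 − (0.0867)·1.562351 − (0.5553/2.8870)·1.200392 = -0.019545
denominator = 1 − 1.562351 = -0.562351
p = -0.019545 / -0.562351 = 0.0348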